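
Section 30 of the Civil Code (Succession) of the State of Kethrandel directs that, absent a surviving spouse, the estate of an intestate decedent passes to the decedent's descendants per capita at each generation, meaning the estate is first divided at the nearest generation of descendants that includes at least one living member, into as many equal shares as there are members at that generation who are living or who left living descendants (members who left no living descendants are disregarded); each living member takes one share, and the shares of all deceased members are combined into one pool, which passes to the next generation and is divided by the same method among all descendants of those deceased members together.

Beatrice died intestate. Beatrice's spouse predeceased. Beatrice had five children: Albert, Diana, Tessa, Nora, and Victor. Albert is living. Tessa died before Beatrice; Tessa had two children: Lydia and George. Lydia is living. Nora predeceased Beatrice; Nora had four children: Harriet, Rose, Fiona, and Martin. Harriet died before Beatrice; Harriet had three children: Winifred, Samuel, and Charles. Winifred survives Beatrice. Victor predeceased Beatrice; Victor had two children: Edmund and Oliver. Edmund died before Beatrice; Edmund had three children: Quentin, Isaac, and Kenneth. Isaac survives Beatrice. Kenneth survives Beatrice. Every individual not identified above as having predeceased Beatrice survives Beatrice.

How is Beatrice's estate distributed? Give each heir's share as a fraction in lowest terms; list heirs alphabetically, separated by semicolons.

There is no surviving spouse, so the entire estate passes to Beatrice's descendants per capita at each generation.
At generation 1 (Albert, Diana, Tessa, Nora, Victor) there are 5 shares of (1)/5 = 1/5 each.
Living: Albert and Diana — each takes 1/5.
Deceased: Tessa, Nora, and Victor. Their combined 3/5 is pooled and carried to generation 2.
At generation 2 (Lydia, George, Harriet, Rose, Fiona, Martin, Edmund, Oliver) there are 8 shares of (3/5)/8 = 3/40 each.
Living: Lydia, George, Rose, Fiona, Martin, and Oliver — each takes 3/40.
Deceased: Harriet and Edmund. Their combined 3/20 is pooled and carried to generation 3.
At generation 3 (Winifred, Samuel, Charles, Quentin, Isaac, Kenneth) there are 6 shares of (3/20)/6 = 1/40 each.
Living: Winifred, Samuel, Charles, Quentin, Isaac, and Kenneth — each takes 1/40.

Albert 1/5; Charles 1/40; Diana 1/5; Fiona 3/40; George 3/40; Isaac 1/40; Kenneth 1/40; Lydia 3/40; Martin 3/40; Oliver 3/40; Quentin 1/40; Rose 3/40; Samuel 1/40; Winifred 1/40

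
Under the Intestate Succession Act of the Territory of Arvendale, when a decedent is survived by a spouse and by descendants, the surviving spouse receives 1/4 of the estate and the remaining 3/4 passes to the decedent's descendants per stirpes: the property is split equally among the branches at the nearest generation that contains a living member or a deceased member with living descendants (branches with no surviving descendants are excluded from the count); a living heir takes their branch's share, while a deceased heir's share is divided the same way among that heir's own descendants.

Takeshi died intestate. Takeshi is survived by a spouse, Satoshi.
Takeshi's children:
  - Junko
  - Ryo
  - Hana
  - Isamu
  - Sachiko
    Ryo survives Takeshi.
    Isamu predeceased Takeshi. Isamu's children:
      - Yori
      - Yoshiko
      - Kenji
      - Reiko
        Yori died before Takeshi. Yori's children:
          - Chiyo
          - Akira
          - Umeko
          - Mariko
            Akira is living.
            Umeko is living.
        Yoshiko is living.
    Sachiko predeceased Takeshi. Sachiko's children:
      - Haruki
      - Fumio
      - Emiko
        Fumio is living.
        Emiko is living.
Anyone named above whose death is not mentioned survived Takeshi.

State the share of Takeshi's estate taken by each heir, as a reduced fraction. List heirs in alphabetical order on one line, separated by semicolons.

Satoshi, as surviving spouse, takes 1/4.
The remaining 3/4 passes to Takeshi's descendants per stirpes.
The 3/4 is divided into 5 equal shares of 3/20 among Junko, Ryo, Hana, Isamu, Sachiko.
Junko is living and takes 3/20.
Ryo is living and takes 3/20.
Hana is living and takes 3/20.
Isamu predeceased; the 3/20 allotted to Isamu's branch passes to Isamu's issue by representation.
The 3/20 is divided into 4 equal shares of 3/80 among Yori, Yoshiko, Kenji, Reiko.
Yori predeceased; the 3/80 allotted to Yori's branch passes to Yori's issue by representation.
The 3/80 is divided into 4 equal shares of 3/320 among Chiyo, Akira, Umeko, Mariko.
Chiyo is living and takes 3/320.
Akira is living and takes 3/320.
Umeko is living and takes 3/320.
Mariko is living and takes 3/320.
Yoshiko is living and takes 3/80.
Kenji is living and takes 3/80.
Reiko is living and takes 3/80.
Sachiko predeceased; the 3/20 allotted to Sachiko's branch passes to Sachiko's issue by representation.
The 3/20 is divided into 3 equal shares of 1/20 among Haruki, Fumio, Emiko.
Haruki is living and takes 1/20.
Fumio is living and takes 1/20.
Emiko is living and takes 1/20.

Akira 3/320; Chiyo 3/320; Emiko 1/20; Fumio 1/20; Hana 3/20; Haruki 1/20; Junko 3/20; Kenji 3/80; Mariko 3/320; Reiko 3/80; Ryo 3/20; Satoshi 1/4; Umeko 3/320; Yoshiko 3/80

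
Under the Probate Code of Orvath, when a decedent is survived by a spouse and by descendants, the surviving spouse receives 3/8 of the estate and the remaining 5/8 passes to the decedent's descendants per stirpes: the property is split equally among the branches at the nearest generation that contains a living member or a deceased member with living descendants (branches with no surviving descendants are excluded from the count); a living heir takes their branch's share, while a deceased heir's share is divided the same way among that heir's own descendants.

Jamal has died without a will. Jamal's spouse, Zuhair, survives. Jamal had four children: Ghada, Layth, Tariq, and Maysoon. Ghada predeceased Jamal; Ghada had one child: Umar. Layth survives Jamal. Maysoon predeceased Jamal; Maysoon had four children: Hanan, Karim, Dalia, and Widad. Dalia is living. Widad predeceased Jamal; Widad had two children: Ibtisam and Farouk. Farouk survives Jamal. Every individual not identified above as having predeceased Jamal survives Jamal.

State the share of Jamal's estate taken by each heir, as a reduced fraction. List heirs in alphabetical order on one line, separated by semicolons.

Zuhair, as surviving spouse, takes 3/8.
The remaining 5/8 passes to Jamal's descendants per stirpes.
The 5/8 is divided into 4 equal shares of 5/32 among Ghada, Layth, Tariq, Maysoon.
Ghada predeceased; the 5/32 allotted to Ghada's branch passes to Ghada's issue by representation.
Umar is the sole taker at this level and receives the full 5/32.
Layth is living and takes 5/32.
Tariq is living and takes 5/32.
Maysoon predeceased; the 5/32 allotted to Maysoon's branch passes to Maysoon's issue by representation.
The 5/32 is divided into 4 equal shares of 5/128 among Hanan, Karim, Dalia, Widad.
Hanan is living and takes 5/128.
Karim is living and takes 5/128.
Dalia is living and takes 5/128.
Widad predeceased; the 5/128 allotted to Widad's branch passes to Widad's issue by representation.
The 5/128 is divided into 2 equal shares of 5/256 among Ibtisam, Farouk.
Ibtisam is living and takes 5/256.
Farouk is living and takes 5/256.

Dalia 5/128; Farouk 5/256; Hanan 5/128; Ibtisam 5/256; Karim 5/128; Layth 5/32; Tariq 5/32; Umar 5/32; Zuhair 3/8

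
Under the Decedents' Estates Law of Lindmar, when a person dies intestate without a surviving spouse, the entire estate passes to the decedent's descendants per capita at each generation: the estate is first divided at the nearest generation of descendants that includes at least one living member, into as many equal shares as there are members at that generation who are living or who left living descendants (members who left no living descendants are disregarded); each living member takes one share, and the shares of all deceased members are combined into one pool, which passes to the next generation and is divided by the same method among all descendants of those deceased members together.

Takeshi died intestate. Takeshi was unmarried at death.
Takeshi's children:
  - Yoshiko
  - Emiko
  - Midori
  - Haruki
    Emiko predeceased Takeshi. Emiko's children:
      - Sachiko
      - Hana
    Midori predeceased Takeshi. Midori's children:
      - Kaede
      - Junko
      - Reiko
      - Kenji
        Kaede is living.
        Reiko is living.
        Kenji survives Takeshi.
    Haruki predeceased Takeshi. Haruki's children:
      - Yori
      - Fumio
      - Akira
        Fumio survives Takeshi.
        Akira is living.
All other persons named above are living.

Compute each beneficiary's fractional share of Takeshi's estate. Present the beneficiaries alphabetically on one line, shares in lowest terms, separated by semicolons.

Akira 1/12; Fumio 1/12; Hana 1/12; Junko 1/12; Kaede 1/12; Kenji 1/12; Reiko 1/12; Sachiko 1/12; Yori 1/12; Yoshiko 1/4

There is no surviving spouse, so the entire estate passes to Takeshi's descendants per capita at each generation.
At generation 1 (Yoshiko, Emiko, Midori, Haruki) there are 4 shares of (1)/4 = 1/4 each.
Living: Yoshiko — each takes 1/4.
Deceased: Emiko, Midori, and Haruki. Their combined 3/4 is pooled and carried to generation 2.
At generation 2 (Sachiko, Hana, Kaede, Junko, Reiko, Kenji, Yori, Fumio, Akira) there are 9 shares of (3/4)/9 = 1/12 each.
Living: Sachiko, Hana, Kaede, Junko, Reiko, Kenji, Yori, Fumio, and Akira — each takes 1/12.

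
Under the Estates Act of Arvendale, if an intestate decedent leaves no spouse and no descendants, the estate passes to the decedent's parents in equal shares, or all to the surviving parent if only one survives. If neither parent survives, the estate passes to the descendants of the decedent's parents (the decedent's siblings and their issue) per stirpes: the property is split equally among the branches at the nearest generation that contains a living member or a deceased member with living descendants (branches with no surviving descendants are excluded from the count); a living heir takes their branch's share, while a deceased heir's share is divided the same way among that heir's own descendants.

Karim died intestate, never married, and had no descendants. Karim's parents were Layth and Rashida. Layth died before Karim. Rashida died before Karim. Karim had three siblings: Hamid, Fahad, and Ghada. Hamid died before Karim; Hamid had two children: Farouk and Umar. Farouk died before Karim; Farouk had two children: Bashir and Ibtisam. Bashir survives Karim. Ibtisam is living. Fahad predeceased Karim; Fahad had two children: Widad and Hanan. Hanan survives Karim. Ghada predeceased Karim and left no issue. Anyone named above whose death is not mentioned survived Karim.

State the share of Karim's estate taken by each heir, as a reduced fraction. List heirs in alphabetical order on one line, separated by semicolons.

Neither parent survives and there are no descendants, so the estate passes to Karim's siblings and their issue per stirpes.
Ghada left no surviving issue, so that branch lapses and is disregarded.
The estate is divided into 2 equal shares of 1/2 among Hamid, Fahad.
Hamid predeceased; the 1/2 allotted to Hamid's branch passes to Hamid's issue by representation.
The 1/2 is divided into 2 equal shares of 1/4 among Farouk, Umar.
Farouk predeceased; the 1/4 allotted to Farouk's branch passes to Farouk's issue by representation.
The 1/4 is divided into 2 equal shares of 1/8 among Bashir, Ibtisam.
Bashir is living and takes 1/8.
Ibtisam is living and takes 1/8.
Umar is living and takes 1/4.
Fahad predeceased; the 1/2 allotted to Fahad's branch passes to Fahad's issue by representation.
The 1/2 is divided into 2 equal shares of 1/4 among Widad, Hanan.
Widad is living and takes 1/4.
Hanan is living and takes 1/4.

Bashir 1/8; Hanan 1/4; Ibtisam 1/8; Umar 1/4; Widad 1/4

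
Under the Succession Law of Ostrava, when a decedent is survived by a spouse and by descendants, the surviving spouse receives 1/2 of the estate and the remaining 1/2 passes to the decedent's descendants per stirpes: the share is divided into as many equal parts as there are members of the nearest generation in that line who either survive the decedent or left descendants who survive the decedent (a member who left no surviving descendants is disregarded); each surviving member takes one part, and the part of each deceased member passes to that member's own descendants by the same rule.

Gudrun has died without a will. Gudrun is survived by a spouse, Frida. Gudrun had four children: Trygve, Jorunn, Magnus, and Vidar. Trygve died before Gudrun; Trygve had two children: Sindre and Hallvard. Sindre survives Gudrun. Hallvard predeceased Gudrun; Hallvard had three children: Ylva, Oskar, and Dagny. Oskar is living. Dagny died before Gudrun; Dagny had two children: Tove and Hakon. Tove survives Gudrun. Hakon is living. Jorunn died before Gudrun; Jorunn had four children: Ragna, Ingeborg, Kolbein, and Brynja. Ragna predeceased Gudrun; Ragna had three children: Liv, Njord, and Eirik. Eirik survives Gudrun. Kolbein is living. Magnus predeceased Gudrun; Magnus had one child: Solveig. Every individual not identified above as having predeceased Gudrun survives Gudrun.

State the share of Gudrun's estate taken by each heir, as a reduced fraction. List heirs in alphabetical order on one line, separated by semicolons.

Frida, as surviving spouse, takes 1/2.
The remaining 1/2 passes to Gudrun's descendants per stirpes.
The 1/2 is divided into 4 equal shares of 1/8 among Trygve, Jorunn, Magnus, Vidar.
Trygve predeceased; the 1/8 allotted to Trygve's branch passes to Trygve's issue by representation.
The 1/8 is divided into 2 equal shares of 1/16 among Sindre, Hallvard.
Sindre is living and takes 1/16.
Hallvard predeceased; the 1/16 allotted to Hallvard's branch passes to Hallvard's issue by representation.
The 1/16 is divided into 3 equal shares of 1/48 among Ylva, Oskar, Dagny.
Ylva is living and takes 1/48.
Oskar is living and takes 1/48.
Dagny predeceased; the 1/48 allotted to Dagny's branch passes to Dagny's issue by representation.
The 1/48 is divided into 2 equal shares of 1/96 among Tove, Hakon.
Tove is living and takes 1/96.
Hakon is living and takes 1/96.
Jorunn predeceased; the 1/8 allotted to Jorunn's branch passes to Jorunn's issue by representation.
The 1/8 is divided into 4 equal shares of 1/32 among Ragna, Ingeborg, Kolbein, Brynja.
Ragna predeceased; the 1/32 allotted to Ragna's branch passes to Ragna's issue by representation.
The 1/32 is divided into 3 equal shares of 1/96 among Liv, Njord, Eirik.
Liv is living and takes 1/96.
Njord is living and takes 1/96.
Eirik is living and takes 1/96.
Ingeborg is living and takes 1/32.
Kolbein is living and takes 1/32.
Brynja is living and takes 1/32.
Magnus predeceased; the 1/8 allotted to Magnus's branch passes to Magnus's issue by representation.
Solveig is the sole taker at this level and receives the full 1/8.
Vidar is living and takes 1/8.

Brynja 1/32; Eirik 1/96; Frida 1/2; Hakon 1/96; Ingeborg 1/32; Kolbein 1/32; Liv 1/96; Njord 1/96; Oskar 1/48; Sindre 1/16; Solveig 1/8; Tove 1/96; Vidar 1/8; Ylva 1/48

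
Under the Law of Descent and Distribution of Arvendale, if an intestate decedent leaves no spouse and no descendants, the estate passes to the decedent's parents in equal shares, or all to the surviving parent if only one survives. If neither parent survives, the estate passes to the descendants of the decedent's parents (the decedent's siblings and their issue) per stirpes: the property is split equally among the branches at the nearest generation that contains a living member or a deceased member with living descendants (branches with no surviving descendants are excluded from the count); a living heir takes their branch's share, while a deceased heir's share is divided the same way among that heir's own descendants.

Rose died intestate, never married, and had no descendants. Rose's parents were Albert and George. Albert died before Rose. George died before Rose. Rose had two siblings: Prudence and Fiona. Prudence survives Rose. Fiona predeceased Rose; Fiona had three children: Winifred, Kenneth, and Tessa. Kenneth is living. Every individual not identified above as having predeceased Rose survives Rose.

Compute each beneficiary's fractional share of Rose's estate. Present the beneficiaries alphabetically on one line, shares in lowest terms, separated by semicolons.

Kenneth 1/6; Prudence 1/2; Tessa 1/6; Winifred 1/6

Neither parent survives and there are no descendants, so the estate passes to Rose's siblings and their issue per stirpes.
The estate is divided into 2 equal shares of 1/2 among Prudence, Fiona.
Prudence is living and takes 1/2.
Fiona predeceased; the 1/2 allotted to Fiona's branch passes to Fiona's issue by representation.
The 1/2 is divided into 3 equal shares of 1/6 among Winifred, Kenneth, Tessa.
Winifred is living and takes 1/6.
Kenneth is living and takes 1/6.
Tessa is living and takes 1/6.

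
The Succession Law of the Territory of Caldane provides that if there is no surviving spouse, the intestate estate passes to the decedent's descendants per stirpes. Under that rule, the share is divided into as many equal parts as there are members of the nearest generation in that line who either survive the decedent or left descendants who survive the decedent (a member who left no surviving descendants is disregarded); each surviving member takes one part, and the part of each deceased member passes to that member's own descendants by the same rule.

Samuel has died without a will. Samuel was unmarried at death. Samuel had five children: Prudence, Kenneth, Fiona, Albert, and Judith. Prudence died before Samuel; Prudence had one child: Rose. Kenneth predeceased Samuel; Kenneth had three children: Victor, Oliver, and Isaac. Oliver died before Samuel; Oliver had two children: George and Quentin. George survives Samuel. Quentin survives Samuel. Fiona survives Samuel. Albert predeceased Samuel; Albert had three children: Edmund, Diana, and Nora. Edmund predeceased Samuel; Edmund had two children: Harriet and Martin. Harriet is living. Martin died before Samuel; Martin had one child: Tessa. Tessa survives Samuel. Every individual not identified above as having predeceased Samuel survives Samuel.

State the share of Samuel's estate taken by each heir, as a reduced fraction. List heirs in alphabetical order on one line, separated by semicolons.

There is no surviving spouse, so the entire estate passes to Samuel's descendants per stirpes.
The estate is divided into 5 equal shares of 1/5 among Prudence, Kenneth, Fiona, Albert, Judith.
Prudence predeceased; the 1/5 allotted to Prudence's branch passes to Prudence's issue by representation.
Rose is the sole taker at this level and receives the full 1/5.
Kenneth predeceased; the 1/5 allotted to Kenneth's branch passes to Kenneth's issue by representation.
The 1/5 is divided into 3 equal shares of 1/15 among Victor, Oliver, Isaac.
Victor is living and takes 1/15.
Oliver predeceased; the 1/15 allotted to Oliver's branch passes to Oliver's issue by representation.
The 1/15 is divided into 2 equal shares of 1/30 among George, Quentin.
George is living and takes 1/30.
Quentin is living and takes 1/30.
Isaac is living and takes 1/15.
Fiona is living and takes 1/5.
Albert predeceased; the 1/5 allotted to Albert's branch passes to Albert's issue by representation.
The 1/5 is divided into 3 equal shares of 1/15 among Edmund, Diana, Nora.
Edmund predeceased; the 1/15 allotted to Edmund's branch passes to Edmund's issue by representation.
The 1/15 is divided into 2 equal shares of 1/30 among Harriet, Martin.
Harriet is living and takes 1/30.
Martin predeceased; the 1/30 allotted to Martin's branch passes to Martin's issue by representation.
Tessa is the sole taker at this level and receives the full 1/30.
Diana is living and takes 1/15.
Nora is living and takes 1/15.
Judith is living and takes 1/5.

Diana 1/15; Fiona 1/5; George 1/30; Harriet 1/30; Isaac 1/15; Judith 1/5; Nora 1/15; Quentin 1/30; Rose 1/5; Tessa 1/30; Victor 1/15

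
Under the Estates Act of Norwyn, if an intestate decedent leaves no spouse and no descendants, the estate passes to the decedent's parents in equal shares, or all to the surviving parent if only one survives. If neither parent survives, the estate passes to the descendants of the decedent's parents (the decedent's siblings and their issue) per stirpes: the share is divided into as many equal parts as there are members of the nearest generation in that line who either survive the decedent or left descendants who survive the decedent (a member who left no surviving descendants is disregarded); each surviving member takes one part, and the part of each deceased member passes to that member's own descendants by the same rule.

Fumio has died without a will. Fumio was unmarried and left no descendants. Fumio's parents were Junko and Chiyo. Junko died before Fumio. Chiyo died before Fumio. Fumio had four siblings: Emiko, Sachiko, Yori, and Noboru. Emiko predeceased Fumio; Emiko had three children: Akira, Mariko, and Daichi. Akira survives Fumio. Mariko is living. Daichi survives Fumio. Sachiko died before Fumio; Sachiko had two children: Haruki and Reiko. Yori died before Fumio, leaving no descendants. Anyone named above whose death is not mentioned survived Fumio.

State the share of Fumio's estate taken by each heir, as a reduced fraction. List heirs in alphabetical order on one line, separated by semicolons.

Neither parent survives and there are no descendants, so the estate passes to Fumio's siblings and their issue per stirpes.
Yori left no surviving issue, so that branch lapses and is disregarded.
The estate is divided into 3 equal shares of 1/3 among Emiko, Sachiko, Noboru.
Emiko predeceased; the 1/3 allotted to Emiko's branch passes to Emiko's issue by representation.
The 1/3 is divided into 3 equal shares of 1/9 among Akira, Mariko, Daichi.
Akira is living and takes 1/9.
Mariko is living and takes 1/9.
Daichi is living and takes 1/9.
Sachiko predeceased; the 1/3 allotted to Sachiko's branch passes to Sachiko's issue by representation.
The 1/3 is divided into 2 equal shares of 1/6 among Haruki, Reiko.
Haruki is living and takes 1/6.
Reiko is living and takes 1/6.
Noboru is living and takes 1/3.

Akira 1/9; Daichi 1/9; Haruki 1/6; Mariko 1/9; Noboru 1/3; Reiko 1/6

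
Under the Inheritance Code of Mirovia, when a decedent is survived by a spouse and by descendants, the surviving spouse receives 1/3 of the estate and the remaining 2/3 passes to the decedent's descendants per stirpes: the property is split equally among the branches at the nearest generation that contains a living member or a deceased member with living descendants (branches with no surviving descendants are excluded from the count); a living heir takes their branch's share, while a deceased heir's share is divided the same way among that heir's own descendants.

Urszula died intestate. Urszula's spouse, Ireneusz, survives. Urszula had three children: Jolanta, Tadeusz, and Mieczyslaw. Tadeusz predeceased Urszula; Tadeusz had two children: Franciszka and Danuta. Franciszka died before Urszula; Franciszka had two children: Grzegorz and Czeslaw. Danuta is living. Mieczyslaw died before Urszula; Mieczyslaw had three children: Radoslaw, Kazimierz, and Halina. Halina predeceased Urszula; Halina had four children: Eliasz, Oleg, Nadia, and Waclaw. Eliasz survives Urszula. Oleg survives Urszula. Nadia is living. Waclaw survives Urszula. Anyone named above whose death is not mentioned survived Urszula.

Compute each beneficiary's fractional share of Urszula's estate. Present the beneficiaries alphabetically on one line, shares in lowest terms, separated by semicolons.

Czeslaw 1/18; Danuta 1/9; Eliasz 1/54; Grzegorz 1/18; Ireneusz 1/3; Jolanta 2/9; Kazimierz 2/27; Nadia 1/54; Oleg 1/54; Radoslaw 2/27; Waclaw 1/54

Ireneusz, as surviving spouse, takes 1/3.
The remaining 2/3 passes to Urszula's descendants per stirpes.
The 2/3 is divided into 3 equal shares of 2/9 among Jolanta, Tadeusz, Mieczyslaw.
Jolanta is living and takes 2/9.
Tadeusz predeceased; the 2/9 allotted to Tadeusz's branch passes to Tadeusz's issue by representation.
The 2/9 is divided into 2 equal shares of 1/9 among Franciszka, Danuta.
Franciszka predeceased; the 1/9 allotted to Franciszka's branch passes to Franciszka's issue by representation.
The 1/9 is divided into 2 equal shares of 1/18 among Grzegorz, Czeslaw.
Grzegorz is living and takes 1/18.
Czeslaw is living and takes 1/18.
Danuta is living and takes 1/9.
Mieczyslaw predeceased; the 2/9 allotted to Mieczyslaw's branch passes to Mieczyslaw's issue by representation.
The 2/9 is divided into 3 equal shares of 2/27 among Radoslaw, Kazimierz, Halina.
Radoslaw is living and takes 2/27.
Kazimierz is living and takes 2/27.
Halina predeceased; the 2/27 allotted to Halina's branch passes to Halina's issue by representation.
The 2/27 is divided into 4 equal shares of 1/54 among Eliasz, Oleg, Nadia, Waclaw.
Eliasz is living and takes 1/54.
Oleg is living and takes 1/54.
Nadia is living and takes 1/54.
Waclaw is living and takes 1/54.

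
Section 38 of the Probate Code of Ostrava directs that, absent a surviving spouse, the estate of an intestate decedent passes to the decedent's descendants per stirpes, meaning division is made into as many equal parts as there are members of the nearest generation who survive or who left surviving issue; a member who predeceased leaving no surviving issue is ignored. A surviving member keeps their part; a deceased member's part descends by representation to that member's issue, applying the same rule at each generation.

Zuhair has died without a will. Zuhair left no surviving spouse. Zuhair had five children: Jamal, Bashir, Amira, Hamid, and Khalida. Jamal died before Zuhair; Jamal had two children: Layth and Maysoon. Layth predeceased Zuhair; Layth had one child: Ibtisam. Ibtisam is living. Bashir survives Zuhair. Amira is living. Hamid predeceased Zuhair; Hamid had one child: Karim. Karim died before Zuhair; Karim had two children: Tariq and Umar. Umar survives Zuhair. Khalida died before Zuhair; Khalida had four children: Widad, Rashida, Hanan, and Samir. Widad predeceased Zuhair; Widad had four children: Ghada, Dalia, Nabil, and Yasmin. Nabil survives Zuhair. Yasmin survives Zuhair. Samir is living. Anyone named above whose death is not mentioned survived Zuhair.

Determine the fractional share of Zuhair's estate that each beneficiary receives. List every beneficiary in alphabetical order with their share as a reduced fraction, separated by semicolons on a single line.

There is no surviving spouse, so the entire estate passes to Zuhair's descendants per stirpes.
The estate is divided into 5 equal shares of 1/5 among Jamal, Bashir, Amira, Hamid, Khalida.
Jamal predeceased; the 1/5 allotted to Jamal's branch passes to Jamal's issue by representation.
The 1/5 is divided into 2 equal shares of 1/10 among Layth, Maysoon.
Layth predeceased; the 1/10 allotted to Layth's branch passes to Layth's issue by representation.
Ibtisam is the sole taker at this level and receives the full 1/10.
Maysoon is living and takes 1/10.
Bashir is living and takes 1/5.
Amira is living and takes 1/5.
Hamid predeceased; the 1/5 allotted to Hamid's branch passes to Hamid's issue by representation.
Karim's line is the sole branch at this level, so the full 1/5 passes to Karim's issue by representation.
The 1/5 is divided into 2 equal shares of 1/10 among Tariq, Umar.
Tariq is living and takes 1/10.
Umar is living and takes 1/10.
Khalida predeceased; the 1/5 allotted to Khalida's branch passes to Khalida's issue by representation.
The 1/5 is divided into 4 equal shares of 1/20 among Widad, Rashida, Hanan, Samir.
Widad predeceased; the 1/20 allotted to Widad's branch passes to Widad's issue by representation.
The 1/20 is divided into 4 equal shares of 1/80 among Ghada, Dalia, Nabil, Yasmin.
Ghada is living and takes 1/80.
Dalia is living and takes 1/80.
Nabil is living and takes 1/80.
Yasmin is living and takes 1/80.
Rashida is living and takes 1/20.
Hanan is living and takes 1/20.
Samir is living and takes 1/20.

Amira 1/5; Bashir 1/5; Dalia 1/80; Ghada 1/80; Hanan 1/20; Ibtisam 1/10; Maysoon 1/10; Nabil 1/80; Rashida 1/20; Samir 1/20; Tariq 1/10; Umar 1/10; Yasmin 1/80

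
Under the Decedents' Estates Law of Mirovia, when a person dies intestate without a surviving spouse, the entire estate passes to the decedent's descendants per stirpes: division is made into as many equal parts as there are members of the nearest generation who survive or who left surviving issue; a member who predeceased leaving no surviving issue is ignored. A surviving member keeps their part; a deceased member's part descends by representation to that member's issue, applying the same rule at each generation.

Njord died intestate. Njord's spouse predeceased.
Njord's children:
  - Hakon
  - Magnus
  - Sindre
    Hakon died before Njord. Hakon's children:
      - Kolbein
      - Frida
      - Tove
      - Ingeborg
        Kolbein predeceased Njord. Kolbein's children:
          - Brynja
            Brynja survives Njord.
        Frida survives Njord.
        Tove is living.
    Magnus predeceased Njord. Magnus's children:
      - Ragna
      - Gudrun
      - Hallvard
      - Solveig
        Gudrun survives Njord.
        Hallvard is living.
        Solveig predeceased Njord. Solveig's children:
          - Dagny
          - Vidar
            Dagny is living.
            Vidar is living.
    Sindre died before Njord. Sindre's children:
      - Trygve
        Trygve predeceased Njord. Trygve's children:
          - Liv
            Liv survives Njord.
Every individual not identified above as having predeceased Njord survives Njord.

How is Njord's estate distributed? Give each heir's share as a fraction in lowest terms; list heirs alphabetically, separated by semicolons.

Brynja 1/12; Dagny 1/24; Frida 1/12; Gudrun 1/12; Hallvard 1/12; Ingeborg 1/12; Liv 1/3; Ragna 1/12; Tove 1/12; Vidar 1/24

There is no surviving spouse, so the entire estate passes to Njord's descendants per stirpes.
The estate is divided into 3 equal shares of 1/3 among Hakon, Magnus, Sindre.
Hakon predeceased; the 1/3 allotted to Hakon's branch passes to Hakon's issue by representation.
The 1/3 is divided into 4 equal shares of 1/12 among Kolbein, Frida, Tove, Ingeborg.
Kolbein predeceased; the 1/12 allotted to Kolbein's branch passes to Kolbein's issue by representation.
Brynja is the sole taker at this level and receives the full 1/12.
Frida is living and takes 1/12.
Tove is living and takes 1/12.
Ingeborg is living and takes 1/12.
Magnus predeceased; the 1/3 allotted to Magnus's branch passes to Magnus's issue by representation.
The 1/3 is divided into 4 equal shares of 1/12 among Ragna, Gudrun, Hallvard, Solveig.
Ragna is living and takes 1/12.
Gudrun is living and takes 1/12.
Hallvard is living and takes 1/12.
Solveig predeceased; the 1/12 allotted to Solveig's branch passes to Solveig's issue by representation.
The 1/12 is divided into 2 equal shares of 1/24 among Dagny, Vidar.
Dagny is living and takes 1/24.
Vidar is living and takes 1/24.
Sindre predeceased; the 1/3 allotted to Sindre's branch passes to Sindre's issue by representation.
Trygve's line is the sole branch at this level, so the full 1/3 passes to Trygve's issue by representation.
Liv is the sole taker at this level and receives the full 1/3.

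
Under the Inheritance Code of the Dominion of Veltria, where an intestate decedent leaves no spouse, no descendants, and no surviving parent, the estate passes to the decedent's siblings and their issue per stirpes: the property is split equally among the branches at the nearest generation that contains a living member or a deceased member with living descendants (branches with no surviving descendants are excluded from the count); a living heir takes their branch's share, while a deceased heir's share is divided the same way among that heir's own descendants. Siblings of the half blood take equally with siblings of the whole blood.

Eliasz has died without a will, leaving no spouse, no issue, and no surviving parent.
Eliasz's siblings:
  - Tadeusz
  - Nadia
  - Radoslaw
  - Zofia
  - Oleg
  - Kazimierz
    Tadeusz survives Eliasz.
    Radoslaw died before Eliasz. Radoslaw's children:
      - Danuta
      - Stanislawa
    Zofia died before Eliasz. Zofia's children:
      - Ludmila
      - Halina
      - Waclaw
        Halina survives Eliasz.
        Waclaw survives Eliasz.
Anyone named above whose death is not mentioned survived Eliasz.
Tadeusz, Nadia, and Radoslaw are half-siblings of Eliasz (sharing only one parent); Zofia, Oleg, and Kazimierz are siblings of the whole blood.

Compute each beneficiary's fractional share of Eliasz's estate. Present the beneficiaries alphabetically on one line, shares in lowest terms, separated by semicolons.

Danuta 1/12; Halina 1/18; Kazimierz 1/6; Ludmila 1/18; Nadia 1/6; Oleg 1/6; Stanislawa 1/12; Tadeusz 1/6; Waclaw 1/18

No spouse, descendants, or parent survives, so the estate passes to Eliasz's siblings per stirpes.
Half-blood and whole-blood siblings take equally under the stated rule.
The estate is divided into 6 equal shares of 1/6 among Tadeusz, Nadia, Radoslaw, Zofia, Oleg, Kazimierz.
Tadeusz is living and takes 1/6.
Nadia is living and takes 1/6.
Radoslaw predeceased; the 1/6 allotted to Radoslaw's branch passes to Radoslaw's issue by representation.
The 1/6 is divided into 2 equal shares of 1/12 among Danuta, Stanislawa.
Danuta is living and takes 1/12.
Stanislawa is living and takes 1/12.
Zofia predeceased; the 1/6 allotted to Zofia's branch passes to Zofia's issue by representation.
The 1/6 is divided into 3 equal shares of 1/18 among Ludmila, Halina, Waclaw.
Ludmila is living and takes 1/18.
Halina is living and takes 1/18.
Waclaw is living and takes 1/18.
Oleg is living and takes 1/6.
Kazimierz is living and takes 1/6.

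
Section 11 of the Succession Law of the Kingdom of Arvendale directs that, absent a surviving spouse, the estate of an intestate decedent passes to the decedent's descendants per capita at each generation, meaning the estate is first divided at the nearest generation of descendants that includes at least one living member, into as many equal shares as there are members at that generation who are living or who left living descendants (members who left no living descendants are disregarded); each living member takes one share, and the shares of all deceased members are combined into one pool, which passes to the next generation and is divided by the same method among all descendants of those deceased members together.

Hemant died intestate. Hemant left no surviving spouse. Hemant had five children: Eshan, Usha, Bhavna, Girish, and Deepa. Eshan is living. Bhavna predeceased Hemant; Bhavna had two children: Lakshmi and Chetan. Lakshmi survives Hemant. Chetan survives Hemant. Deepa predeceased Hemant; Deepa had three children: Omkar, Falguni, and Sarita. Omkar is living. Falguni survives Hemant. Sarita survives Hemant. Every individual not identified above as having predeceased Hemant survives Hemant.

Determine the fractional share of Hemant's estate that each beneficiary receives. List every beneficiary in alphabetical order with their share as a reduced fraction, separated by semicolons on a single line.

Chetan 2/25; Eshan 1/5; Falguni 2/25; Girish 1/5; Lakshmi 2/25; Omkar 2/25; Sarita 2/25; Usha 1/5

There is no surviving spouse, so the entire estate passes to Hemant's descendants per capita at each generation.
At generation 1 (Eshan, Usha, Bhavna, Girish, Deepa) there are 5 shares of (1)/5 = 1/5 each.
Living: Eshan, Usha, and Girish — each takes 1/5.
Deceased: Bhavna and Deepa. Their combined 2/5 is pooled and carried to generation 2.
At generation 2 (Lakshmi, Chetan, Omkar, Falguni, Sarita) there are 5 shares of (2/5)/5 = 2/25 each.
Living: Lakshmi, Chetan, Omkar, Falguni, and Sarita — each takes 2/25.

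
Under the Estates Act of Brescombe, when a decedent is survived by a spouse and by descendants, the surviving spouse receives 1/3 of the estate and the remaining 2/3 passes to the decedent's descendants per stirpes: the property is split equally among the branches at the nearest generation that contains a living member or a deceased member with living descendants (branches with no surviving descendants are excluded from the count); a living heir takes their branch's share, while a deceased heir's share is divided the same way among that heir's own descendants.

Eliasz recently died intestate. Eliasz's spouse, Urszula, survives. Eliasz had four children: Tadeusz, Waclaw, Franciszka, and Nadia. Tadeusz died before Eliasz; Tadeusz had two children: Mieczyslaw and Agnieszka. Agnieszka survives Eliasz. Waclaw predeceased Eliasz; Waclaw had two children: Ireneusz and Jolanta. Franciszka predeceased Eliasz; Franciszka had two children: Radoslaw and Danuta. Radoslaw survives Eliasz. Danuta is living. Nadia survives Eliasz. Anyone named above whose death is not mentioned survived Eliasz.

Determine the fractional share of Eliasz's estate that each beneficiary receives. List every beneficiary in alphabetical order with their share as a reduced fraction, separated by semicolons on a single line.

Agnieszka 1/12; Danuta 1/12; Ireneusz 1/12; Jolanta 1/12; Mieczyslaw 1/12; Nadia 1/6; Radoslaw 1/12; Urszula 1/3

Urszula, as surviving spouse, takes 1/3.
The remaining 2/3 passes to Eliasz's descendants per stirpes.
The 2/3 is divided into 4 equal shares of 1/6 among Tadeusz, Waclaw, Franciszka, Nadia.
Tadeusz predeceased; the 1/6 allotted to Tadeusz's branch passes to Tadeusz's issue by representation.
The 1/6 is divided into 2 equal shares of 1/12 among Mieczyslaw, Agnieszka.
Mieczyslaw is living and takes 1/12.
Agnieszka is living and takes 1/12.
Waclaw predeceased; the 1/6 allotted to Waclaw's branch passes to Waclaw's issue by representation.
The 1/6 is divided into 2 equal shares of 1/12 among Ireneusz, Jolanta.
Ireneusz is living and takes 1/12.
Jolanta is living and takes 1/12.
Franciszka predeceased; the 1/6 allotted to Franciszka's branch passes to Franciszka's issue by representation.
The 1/6 is divided into 2 equal shares of 1/12 among Radoslaw, Danuta.
Radoslaw is living and takes 1/12.
Danuta is living and takes 1/12.
Nadia is living and takes 1/6.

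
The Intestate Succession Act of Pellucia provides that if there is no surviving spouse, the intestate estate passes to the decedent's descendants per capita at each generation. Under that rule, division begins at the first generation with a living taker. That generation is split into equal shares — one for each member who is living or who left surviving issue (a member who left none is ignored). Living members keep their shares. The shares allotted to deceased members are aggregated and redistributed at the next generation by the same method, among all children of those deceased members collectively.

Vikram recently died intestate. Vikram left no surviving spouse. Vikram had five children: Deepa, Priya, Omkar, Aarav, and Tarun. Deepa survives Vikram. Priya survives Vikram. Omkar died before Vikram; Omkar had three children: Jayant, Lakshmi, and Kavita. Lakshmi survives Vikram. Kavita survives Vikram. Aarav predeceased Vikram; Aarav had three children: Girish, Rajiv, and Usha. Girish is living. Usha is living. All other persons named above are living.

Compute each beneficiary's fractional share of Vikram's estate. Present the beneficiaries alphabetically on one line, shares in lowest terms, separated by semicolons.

Deepa 1/5; Girish 1/15; Jayant 1/15; Kavita 1/15; Lakshmi 1/15; Priya 1/5; Rajiv 1/15; Tarun 1/5; Usha 1/15

There is no surviving spouse, so the entire estate passes to Vikram's descendants per capita at each generation.
At generation 1 (Deepa, Priya, Omkar, Aarav, Tarun) there are 5 shares of (1)/5 = 1/5 each.
Living: Deepa, Priya, and Tarun — each takes 1/5.
Deceased: Omkar and Aarav. Their combined 2/5 is pooled and carried to generation 2.
At generation 2 (Jayant, Lakshmi, Kavita, Girish, Rajiv, Usha) there are 6 shares of (2/5)/6 = 1/15 each.
Living: Jayant, Lakshmi, Kavita, Girish, Rajiv, and Usha — each takes 1/15.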